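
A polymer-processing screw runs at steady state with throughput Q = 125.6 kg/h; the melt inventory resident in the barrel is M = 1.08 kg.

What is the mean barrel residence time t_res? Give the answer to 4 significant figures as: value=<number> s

value=30.96 s

Q_s = Q / 3600 = 125.6 / 3600 = 0.0348889 kg/s
t_res = M / Q_s = 1.08 ÷ 0.0348889 = 30.9554 s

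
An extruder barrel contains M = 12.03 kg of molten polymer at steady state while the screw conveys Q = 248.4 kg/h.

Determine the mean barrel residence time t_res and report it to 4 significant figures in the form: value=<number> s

value=174.3 s

Throughput in SI: Q_s = 248.4 kg/h ÷ 3600 s/h = 0.069 kg/s
t_res = M / Q_s = 12.03 / 0.069 = 174.348 s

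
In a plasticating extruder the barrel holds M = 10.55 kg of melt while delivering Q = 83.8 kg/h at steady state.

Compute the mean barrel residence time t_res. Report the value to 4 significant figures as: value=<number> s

Q_s = Q / 3600 = 83.8 / 3600 = 0.0232778 kg/s
t_res = M / Q_s = 10.55 / 0.0232778 = 453.222 s

value=453.2 s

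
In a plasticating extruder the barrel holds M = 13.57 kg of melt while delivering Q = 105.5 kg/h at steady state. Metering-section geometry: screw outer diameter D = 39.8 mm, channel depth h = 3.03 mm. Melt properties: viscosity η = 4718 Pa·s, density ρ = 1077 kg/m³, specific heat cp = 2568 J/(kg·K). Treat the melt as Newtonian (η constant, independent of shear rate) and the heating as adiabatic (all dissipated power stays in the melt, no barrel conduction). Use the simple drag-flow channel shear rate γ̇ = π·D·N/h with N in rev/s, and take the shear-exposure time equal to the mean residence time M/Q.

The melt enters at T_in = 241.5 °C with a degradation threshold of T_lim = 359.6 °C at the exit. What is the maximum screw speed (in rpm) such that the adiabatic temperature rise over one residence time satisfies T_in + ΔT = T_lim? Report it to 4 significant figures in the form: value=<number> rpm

value=17.78 rpm

Q_s = Q / 3600 = 105.5 / 3600 = 0.0293056 kg/s
t_res = M / Q_s = 13.57 / 0.0293056 = 463.052 s
Convert to metres: D = 0.0398 m, h = 0.00303 m
ΔT_a = T_lim − T_in = 359.6 − 241.5 = 118.1 K
γ̇_max² = ΔT_a·ρ·cp/(η·t_res) = 118.1·1077·2568/(4718·463.052) = 149.511 s⁻²
γ̇_max = sqrt(149.511) = 12.2275 s⁻¹
Solve γ̇ = πDN/h for N: N_max = γ̇_max·h/(π·D) = 12.2275 × 0.00303 / (π × 0.0398) = 0.29631 rev/s = 17.7786 rpm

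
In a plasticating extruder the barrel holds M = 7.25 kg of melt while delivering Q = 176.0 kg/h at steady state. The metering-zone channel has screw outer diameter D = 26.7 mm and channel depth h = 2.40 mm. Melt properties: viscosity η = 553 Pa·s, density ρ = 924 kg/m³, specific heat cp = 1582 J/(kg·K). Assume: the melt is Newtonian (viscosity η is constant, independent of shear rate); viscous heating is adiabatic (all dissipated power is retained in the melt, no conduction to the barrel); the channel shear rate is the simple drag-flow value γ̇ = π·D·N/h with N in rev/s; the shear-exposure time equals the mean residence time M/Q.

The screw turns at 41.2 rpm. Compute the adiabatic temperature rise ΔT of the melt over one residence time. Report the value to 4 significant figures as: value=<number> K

value=32.31 K

Convert throughput: Q = 176.0 kg/h = 176.0/3600 = 0.0488889 kg/s
t_res = M / Q_s = 7.25 ÷ 0.0488889 = 148.295 s
Convert to SI: D = 0.0267 m, h = 0.0024 m, N = 41.2/60 = 0.686667 rev/s
γ̇ = π·D·N / h = π · 0.0267 · 0.686667 / 0.0024 = 23.9991 s⁻¹
ΔT = η·γ̇²·t_res / (ρ·cp) = 553 · (23.9991)² · 148.295 / (924 · 1582) = 32.3122 K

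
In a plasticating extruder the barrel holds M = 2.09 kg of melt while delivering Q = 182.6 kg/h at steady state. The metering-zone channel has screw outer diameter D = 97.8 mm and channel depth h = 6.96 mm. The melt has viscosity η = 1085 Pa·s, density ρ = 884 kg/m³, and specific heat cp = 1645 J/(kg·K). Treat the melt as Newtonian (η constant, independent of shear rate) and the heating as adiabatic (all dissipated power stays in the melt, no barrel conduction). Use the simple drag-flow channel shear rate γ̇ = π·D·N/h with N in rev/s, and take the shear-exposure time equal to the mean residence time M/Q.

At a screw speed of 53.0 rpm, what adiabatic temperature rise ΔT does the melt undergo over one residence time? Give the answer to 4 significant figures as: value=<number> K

value=46.75 K

Convert throughput: Q = 182.6 kg/h = 182.6/3600 = 0.0507222 kg/s
t_res = M / Q_s = 2.09 ÷ 0.0507222 = 41.2048 s
Convert to SI: D = 0.0978 m, h = 0.00696 m, N = 53.0/60 = 0.883333 rev/s
γ̇ = π D N / h = (π)(0.0978)(0.883333) / 0.00696 = 38.9946 s⁻¹
ΔT = η·γ̇²·t_res / (ρ·cp) = 1085 · (38.9946)² · 41.2048 / (884 · 1645) = 46.7485 K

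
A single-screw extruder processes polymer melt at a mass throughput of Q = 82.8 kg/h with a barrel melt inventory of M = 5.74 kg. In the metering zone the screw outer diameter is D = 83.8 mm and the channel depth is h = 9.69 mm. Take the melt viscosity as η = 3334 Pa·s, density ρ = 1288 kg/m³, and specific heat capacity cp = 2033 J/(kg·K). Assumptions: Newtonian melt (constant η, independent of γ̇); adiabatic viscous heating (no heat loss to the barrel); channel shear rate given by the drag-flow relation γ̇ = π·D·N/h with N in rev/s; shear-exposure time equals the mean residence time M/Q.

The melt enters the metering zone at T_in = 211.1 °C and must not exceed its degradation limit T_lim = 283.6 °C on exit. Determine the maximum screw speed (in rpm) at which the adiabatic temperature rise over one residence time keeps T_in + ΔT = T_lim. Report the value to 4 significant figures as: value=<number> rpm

value=33.36 rpm

Convert throughput: Q = 82.8 kg/h = 82.8/3600 = 0.023 kg/s
t_res = M / Q_s = 5.74 / 0.023 = 249.565 s
Convert to metres: D = 0.0838 m, h = 0.00969 m
ΔT_a = T_lim − T_in = 283.6 °C − 211.1 °C = 72.5 K
γ̇_max² = ΔT_a·ρ·cp/(η·t_res) = 72.5·1288·2033/(3334·249.565) = 228.161 s⁻²
γ̇_max = √228.161 = 15.105 s⁻¹
N_max = γ̇_max h / (πD) = 15.105·0.00969/(π·0.0838) = 0.555969 rev/s → ×60 = 33.3581 rpm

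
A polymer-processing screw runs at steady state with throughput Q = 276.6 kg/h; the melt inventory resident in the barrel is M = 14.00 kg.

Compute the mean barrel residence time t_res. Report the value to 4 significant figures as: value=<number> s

value=182.2 s

Convert throughput: Q = 276.6 kg/h = 276.6/3600 = 0.0768333 kg/s
Mean residence time: t_res = M/Q_s = 14.00 kg / 0.0768333 kg/s = 182.213 s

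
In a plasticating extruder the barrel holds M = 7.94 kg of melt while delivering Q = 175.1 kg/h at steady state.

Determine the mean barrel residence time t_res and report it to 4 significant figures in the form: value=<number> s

value=163.2 s

Convert throughput: Q = 175.1 kg/h = 175.1/3600 = 0.0486389 kg/s
Mean residence time: t_res = M/Q_s = 7.94 kg / 0.0486389 kg/s = 163.244 s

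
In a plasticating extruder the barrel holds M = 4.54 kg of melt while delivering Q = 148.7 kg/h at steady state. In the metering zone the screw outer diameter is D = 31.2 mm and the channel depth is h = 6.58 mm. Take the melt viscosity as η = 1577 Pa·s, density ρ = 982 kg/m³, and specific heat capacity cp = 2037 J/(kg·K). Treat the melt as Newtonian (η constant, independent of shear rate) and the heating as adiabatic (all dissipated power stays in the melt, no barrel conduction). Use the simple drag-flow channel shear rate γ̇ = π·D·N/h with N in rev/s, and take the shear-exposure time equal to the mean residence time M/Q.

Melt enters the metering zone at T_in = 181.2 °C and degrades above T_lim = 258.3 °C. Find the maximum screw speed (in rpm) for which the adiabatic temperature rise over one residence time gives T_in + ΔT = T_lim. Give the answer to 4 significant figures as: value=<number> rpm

Convert throughput: Q = 148.7 kg/h = 148.7/3600 = 0.0413056 kg/s
Mean residence time: t_res = M/Q_s = 4.54 kg / 0.0413056 kg/s = 109.913 s
Geometry in SI: D = 31.2 mm → 0.0312 m, h = 6.58 mm → 0.00658 m
ΔT_a = T_lim − T_in = 258.3 − 181.2 = 77.1 K
γ̇_max² = ΔT_a·ρ·cp/(η·t_res) = 77.1·982·2037/(1577·109.913) = 889.77 s⁻²
γ̇_max = sqrt(889.77) = 29.829 s⁻¹
N_max = γ̇_max·h / (π·D) = 29.829 · 0.00658 / (π · 0.0312) = 2.00244 rev/s = 120.147 rpm

value=120.1 rpm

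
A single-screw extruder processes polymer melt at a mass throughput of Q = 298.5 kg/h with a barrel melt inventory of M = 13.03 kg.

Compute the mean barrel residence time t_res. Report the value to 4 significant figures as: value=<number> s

value=157.1 s

Throughput in SI: Q_s = 298.5 kg/h ÷ 3600 s/h = 0.0829167 kg/s
t_res = M / Q_s = 13.03 / 0.0829167 = 157.146 s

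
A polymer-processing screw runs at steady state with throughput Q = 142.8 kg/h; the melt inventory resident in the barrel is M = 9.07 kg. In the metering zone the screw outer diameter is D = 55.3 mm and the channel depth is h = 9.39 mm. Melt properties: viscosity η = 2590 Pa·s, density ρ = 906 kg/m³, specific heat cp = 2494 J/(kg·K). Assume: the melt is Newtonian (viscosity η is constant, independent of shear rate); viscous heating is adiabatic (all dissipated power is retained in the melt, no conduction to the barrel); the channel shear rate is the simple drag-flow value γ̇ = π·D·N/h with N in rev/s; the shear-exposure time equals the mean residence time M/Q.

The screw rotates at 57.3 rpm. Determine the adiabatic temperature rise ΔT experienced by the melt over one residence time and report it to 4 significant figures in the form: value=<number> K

Throughput in SI: Q_s = 142.8 kg/h ÷ 3600 s/h = 0.0396667 kg/s
t_res = M / Q_s = 9.07 ÷ 0.0396667 = 228.655 s
Geometry in metres: D = 55.3 mm → 0.0553 m, h = 9.39 mm → 0.00939 m; screw speed N = 57.3 rpm = 0.955 rev/s
Shear rate: γ̇ = πDN/h = π·0.0553·0.955/0.00939 = 17.669 s⁻¹
ΔT = η·γ̇²·t_res / (ρ·cp) = 2590 · (17.669)² · 228.655 / (906 · 2494) = 81.8243 K

value=81.82 K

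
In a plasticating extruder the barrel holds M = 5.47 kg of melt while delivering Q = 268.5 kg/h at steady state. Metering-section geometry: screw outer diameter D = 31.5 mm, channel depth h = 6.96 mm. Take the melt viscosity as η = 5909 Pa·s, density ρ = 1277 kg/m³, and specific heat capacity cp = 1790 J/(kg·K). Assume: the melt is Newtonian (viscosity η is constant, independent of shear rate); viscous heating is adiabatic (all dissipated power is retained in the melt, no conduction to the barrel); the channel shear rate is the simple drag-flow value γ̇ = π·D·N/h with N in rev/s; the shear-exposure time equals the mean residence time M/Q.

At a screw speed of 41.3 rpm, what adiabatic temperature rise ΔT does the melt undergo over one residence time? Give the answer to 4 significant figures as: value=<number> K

Convert throughput: Q = 268.5 kg/h = 268.5/3600 = 0.0745833 kg/s
t_res = M / Q_s = 5.47 ÷ 0.0745833 = 73.3408 s
Convert to SI: D = 0.0315 m, h = 0.00696 m, N = 41.3/60 = 0.688333 rev/s
Shear rate: γ̇ = πDN/h = π·0.0315·0.688333/0.00696 = 9.78701 s⁻¹
Adiabatic rise: ΔT = η γ̇² t_res / (ρ cp) = 5909·(9.78701)²·73.3408 / (1277·1790) = 18.16 K

value=18.16 K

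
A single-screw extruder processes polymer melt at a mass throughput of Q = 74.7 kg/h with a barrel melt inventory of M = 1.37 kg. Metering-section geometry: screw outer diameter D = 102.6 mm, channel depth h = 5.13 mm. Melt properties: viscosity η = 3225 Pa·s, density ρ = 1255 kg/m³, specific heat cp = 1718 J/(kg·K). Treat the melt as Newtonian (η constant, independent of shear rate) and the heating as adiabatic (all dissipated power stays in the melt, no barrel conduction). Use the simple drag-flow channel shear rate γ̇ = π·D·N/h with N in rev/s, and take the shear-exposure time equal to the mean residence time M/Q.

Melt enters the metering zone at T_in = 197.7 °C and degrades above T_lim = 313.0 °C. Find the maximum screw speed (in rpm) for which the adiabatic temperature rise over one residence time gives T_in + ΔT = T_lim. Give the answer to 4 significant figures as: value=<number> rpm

value=32.63 rpm

Throughput in SI: Q_s = 74.7 kg/h ÷ 3600 s/h = 0.02075 kg/s
t_res = M / Q_s = 1.37 ÷ 0.02075 = 66.0241 s
D = 102.6 mm = 0.1026 m;  h = 5.13 mm = 0.00513 m
ΔT_a = T_lim − T_in = 313.0 − 197.7 = 115.3 K
Invert ΔT = ηγ̇²t_res/(ρcp) for γ̇: γ̇_max² = ΔT_a ρ cp / (η t_res) = 115.3·1255·1718 / (3225·66.0241) = 1167.52 s⁻²
Take the square root: γ̇_max = √(1167.52) = 34.169 s⁻¹
Solve γ̇ = πDN/h for N: N_max = γ̇_max·h/(π·D) = 34.169 × 0.00513 / (π × 0.1026) = 0.543816 rev/s = 32.629 rpm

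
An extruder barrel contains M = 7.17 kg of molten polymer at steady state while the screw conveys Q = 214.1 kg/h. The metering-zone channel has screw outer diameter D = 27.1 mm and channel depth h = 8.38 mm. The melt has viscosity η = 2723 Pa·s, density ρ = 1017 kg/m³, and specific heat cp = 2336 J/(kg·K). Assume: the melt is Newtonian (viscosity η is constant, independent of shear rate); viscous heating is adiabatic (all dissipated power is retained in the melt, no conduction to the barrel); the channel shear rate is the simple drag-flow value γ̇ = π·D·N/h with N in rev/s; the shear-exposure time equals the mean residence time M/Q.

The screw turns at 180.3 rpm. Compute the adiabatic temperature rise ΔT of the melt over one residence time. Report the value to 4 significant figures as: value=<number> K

value=128.8 K

Q_s = Q / 3600 = 214.1 / 3600 = 0.0594722 kg/s
Mean residence time: t_res = M/Q_s = 7.17 kg / 0.0594722 kg/s = 120.56 s
Geometry in metres: D = 27.1 mm → 0.0271 m, h = 8.38 mm → 0.00838 m; screw speed N = 180.3 rpm = 3.005 rev/s
γ̇ = π·D·N / h = π · 0.0271 · 3.005 / 0.00838 = 30.5295 s⁻¹
Adiabatic rise: ΔT = η γ̇² t_res / (ρ cp) = 2723·(30.5295)²·120.56 / (1017·2336) = 128.795 K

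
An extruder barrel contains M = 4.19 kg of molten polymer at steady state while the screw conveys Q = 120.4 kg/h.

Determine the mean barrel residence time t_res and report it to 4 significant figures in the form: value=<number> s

Throughput in SI: Q_s = 120.4 kg/h ÷ 3600 s/h = 0.0334444 kg/s
Mean residence time: t_res = M/Q_s = 4.19 kg / 0.0334444 kg/s = 125.282 s

value=125.3 s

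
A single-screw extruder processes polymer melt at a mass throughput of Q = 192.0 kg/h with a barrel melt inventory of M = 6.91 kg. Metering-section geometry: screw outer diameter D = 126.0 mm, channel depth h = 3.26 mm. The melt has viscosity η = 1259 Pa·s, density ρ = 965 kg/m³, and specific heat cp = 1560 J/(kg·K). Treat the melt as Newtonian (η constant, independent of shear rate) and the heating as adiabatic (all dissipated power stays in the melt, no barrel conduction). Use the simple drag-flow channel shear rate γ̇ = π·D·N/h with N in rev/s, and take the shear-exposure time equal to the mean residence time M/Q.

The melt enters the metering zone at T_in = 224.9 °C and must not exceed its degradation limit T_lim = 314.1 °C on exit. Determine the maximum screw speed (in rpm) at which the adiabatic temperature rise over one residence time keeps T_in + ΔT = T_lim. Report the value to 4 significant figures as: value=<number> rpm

Throughput in SI: Q_s = 192.0 kg/h ÷ 3600 s/h = 0.0533333 kg/s
Mean residence time: t_res = M/Q_s = 6.91 kg / 0.0533333 kg/s = 129.562 s
D = 126.0 mm = 0.126 m;  h = 3.26 mm = 0.00326 m
ΔT_a = T_lim − T_in = 314.1 − 224.9 = 89.2 K
γ̇_max² = ΔT_a·ρ·cp / (η·t_res) = [89.2 × 965 × 1560] / [1259 × 129.562] = 823.212 s⁻²
Take the square root: γ̇_max = √(823.212) = 28.6917 s⁻¹
N_max = γ̇_max·h / (π·D) = 28.6917 · 0.00326 / (π · 0.126) = 0.236294 rev/s = 14.1777 rpm

value=14.18 rpm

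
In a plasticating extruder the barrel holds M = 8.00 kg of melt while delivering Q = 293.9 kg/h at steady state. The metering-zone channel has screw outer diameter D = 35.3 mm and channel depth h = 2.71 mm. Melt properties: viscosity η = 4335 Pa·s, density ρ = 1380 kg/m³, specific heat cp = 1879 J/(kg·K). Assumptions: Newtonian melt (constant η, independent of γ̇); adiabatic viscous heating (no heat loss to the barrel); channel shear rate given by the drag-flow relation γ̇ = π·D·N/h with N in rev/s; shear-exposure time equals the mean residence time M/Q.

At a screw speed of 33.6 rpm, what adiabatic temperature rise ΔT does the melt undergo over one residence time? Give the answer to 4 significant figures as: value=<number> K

value=86.03 K

Q_s = Q / 3600 = 293.9 / 3600 = 0.0816389 kg/s
t_res = M / Q_s = 8.00 / 0.0816389 = 97.9925 s
Geometry in metres: D = 35.3 mm → 0.0353 m, h = 2.71 mm → 0.00271 m; screw speed N = 33.6 rpm = 0.56 rev/s
Shear rate: γ̇ = πDN/h = π·0.0353·0.56/0.00271 = 22.9162 s⁻¹
ΔT = η·γ̇²·t_res/(ρ·cp) = [4335 × 22.9162² × 97.9925] / [1380 × 1879] = 86.0325 K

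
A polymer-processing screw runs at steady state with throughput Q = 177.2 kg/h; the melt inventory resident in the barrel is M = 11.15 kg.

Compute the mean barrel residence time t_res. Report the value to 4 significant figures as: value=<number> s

value=226.5 s

Q_s = Q / 3600 = 177.2 / 3600 = 0.0492222 kg/s
t_res = M / Q_s = 11.15 ÷ 0.0492222 = 226.524 s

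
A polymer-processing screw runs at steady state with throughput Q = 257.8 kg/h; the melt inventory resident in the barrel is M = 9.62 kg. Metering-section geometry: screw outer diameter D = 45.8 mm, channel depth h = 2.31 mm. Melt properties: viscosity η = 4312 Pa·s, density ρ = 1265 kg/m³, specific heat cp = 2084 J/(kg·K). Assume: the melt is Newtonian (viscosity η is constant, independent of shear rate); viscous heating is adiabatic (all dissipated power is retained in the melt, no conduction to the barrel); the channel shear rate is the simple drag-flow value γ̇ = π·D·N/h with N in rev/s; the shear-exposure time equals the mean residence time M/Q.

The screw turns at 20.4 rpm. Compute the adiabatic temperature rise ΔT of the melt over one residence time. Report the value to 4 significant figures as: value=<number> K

Q_s = Q / 3600 = 257.8 / 3600 = 0.0716111 kg/s
Mean residence time: t_res = M/Q_s = 9.62 kg / 0.0716111 kg/s = 134.337 s
D = 45.8 mm = 0.0458 m;  h = 2.31 mm = 0.00231 m;  N = 20.4 rpm / 60 = 0.34 rev/s
γ̇ = π·D·N / h = π · 0.0458 · 0.34 / 0.00231 = 21.1779 s⁻¹
ΔT = η·γ̇²·t_res / (ρ·cp) = 4312 · (21.1779)² · 134.337 / (1265 · 2084) = 98.5484 K

value=98.55 K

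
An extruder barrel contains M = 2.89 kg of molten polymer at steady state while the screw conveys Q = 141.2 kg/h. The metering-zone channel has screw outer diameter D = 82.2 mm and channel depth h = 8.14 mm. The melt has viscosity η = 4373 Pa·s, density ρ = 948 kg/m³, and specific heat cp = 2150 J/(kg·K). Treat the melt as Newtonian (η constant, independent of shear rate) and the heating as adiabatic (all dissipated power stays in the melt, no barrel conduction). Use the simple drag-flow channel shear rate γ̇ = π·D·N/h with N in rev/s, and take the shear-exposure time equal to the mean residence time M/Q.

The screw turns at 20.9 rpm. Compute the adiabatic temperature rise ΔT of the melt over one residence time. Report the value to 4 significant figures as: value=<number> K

Throughput in SI: Q_s = 141.2 kg/h ÷ 3600 s/h = 0.0392222 kg/s
t_res = M / Q_s = 2.89 ÷ 0.0392222 = 73.6827 s
D = 82.2 mm = 0.0822 m;  h = 8.14 mm = 0.00814 m;  N = 20.9 rpm / 60 = 0.348333 rev/s
γ̇ = π·D·N / h = π · 0.0822 · 0.348333 / 0.00814 = 11.0508 s⁻¹
ΔT = η·γ̇²·t_res/(ρ·cp) = [4373 × 11.0508² × 73.6827] / [948 × 2150] = 19.3056 K

value=19.31 K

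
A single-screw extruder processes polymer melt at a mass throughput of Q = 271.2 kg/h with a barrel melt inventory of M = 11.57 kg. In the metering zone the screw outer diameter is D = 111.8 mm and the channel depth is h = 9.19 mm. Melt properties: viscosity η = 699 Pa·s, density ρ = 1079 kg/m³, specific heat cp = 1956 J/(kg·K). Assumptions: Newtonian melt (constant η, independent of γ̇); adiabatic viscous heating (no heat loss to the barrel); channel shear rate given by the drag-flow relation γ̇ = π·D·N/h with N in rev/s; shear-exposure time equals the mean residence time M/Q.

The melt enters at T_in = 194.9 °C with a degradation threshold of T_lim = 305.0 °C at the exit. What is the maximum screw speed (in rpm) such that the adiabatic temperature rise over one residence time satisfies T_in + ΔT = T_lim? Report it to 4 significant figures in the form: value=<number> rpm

value=73.04 rpm

Convert throughput: Q = 271.2 kg/h = 271.2/3600 = 0.0753333 kg/s
t_res = M / Q_s = 11.57 / 0.0753333 = 153.584 s
D = 111.8 mm = 0.1118 m;  h = 9.19 mm = 0.00919 m
ΔT_a = T_lim − T_in = 305.0 − 194.9 = 110.1 K
γ̇_max² = ΔT_a·ρ·cp/(η·t_res) = 110.1·1079·1956/(699·153.584) = 2164.48 s⁻²
γ̇_max = sqrt(2164.48) = 46.524 s⁻¹
N_max = γ̇_max h / (πD) = 46.524·0.00919/(π·0.1118) = 1.21731 rev/s → ×60 = 73.0386 rpm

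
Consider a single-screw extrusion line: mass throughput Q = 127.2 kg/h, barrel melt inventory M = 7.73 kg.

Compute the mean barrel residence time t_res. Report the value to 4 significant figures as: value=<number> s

value=218.8 s

Convert throughput: Q = 127.2 kg/h = 127.2/3600 = 0.0353333 kg/s
t_res = M / Q_s = 7.73 / 0.0353333 = 218.774 s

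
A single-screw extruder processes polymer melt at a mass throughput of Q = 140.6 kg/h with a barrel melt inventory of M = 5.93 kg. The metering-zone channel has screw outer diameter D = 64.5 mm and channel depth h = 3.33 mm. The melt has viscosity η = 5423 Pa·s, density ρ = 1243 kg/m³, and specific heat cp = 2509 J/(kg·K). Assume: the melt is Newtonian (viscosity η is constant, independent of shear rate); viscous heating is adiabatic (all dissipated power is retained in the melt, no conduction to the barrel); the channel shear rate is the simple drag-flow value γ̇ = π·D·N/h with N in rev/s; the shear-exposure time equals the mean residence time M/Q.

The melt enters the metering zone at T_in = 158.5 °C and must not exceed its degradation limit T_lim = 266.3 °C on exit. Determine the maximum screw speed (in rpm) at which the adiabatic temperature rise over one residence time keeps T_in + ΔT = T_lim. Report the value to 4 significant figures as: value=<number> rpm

Convert throughput: Q = 140.6 kg/h = 140.6/3600 = 0.0390556 kg/s
Mean residence time: t_res = M/Q_s = 5.93 kg / 0.0390556 kg/s = 151.835 s
Geometry in SI: D = 64.5 mm → 0.0645 m, h = 3.33 mm → 0.00333 m
ΔT_a = T_lim − T_in = 266.3 °C − 158.5 °C = 107.8 K
Invert ΔT = ηγ̇²t_res/(ρcp) for γ̇: γ̇_max² = ΔT_a ρ cp / (η t_res) = 107.8·1243·2509 / (5423·151.835) = 408.3 s⁻²
γ̇_max = √408.3 = 20.2064 s⁻¹
N_max = γ̇_max h / (πD) = 20.2064·0.00333/(π·0.0645) = 0.332066 rev/s → ×60 = 19.9239 rpm

value=19.92 rpm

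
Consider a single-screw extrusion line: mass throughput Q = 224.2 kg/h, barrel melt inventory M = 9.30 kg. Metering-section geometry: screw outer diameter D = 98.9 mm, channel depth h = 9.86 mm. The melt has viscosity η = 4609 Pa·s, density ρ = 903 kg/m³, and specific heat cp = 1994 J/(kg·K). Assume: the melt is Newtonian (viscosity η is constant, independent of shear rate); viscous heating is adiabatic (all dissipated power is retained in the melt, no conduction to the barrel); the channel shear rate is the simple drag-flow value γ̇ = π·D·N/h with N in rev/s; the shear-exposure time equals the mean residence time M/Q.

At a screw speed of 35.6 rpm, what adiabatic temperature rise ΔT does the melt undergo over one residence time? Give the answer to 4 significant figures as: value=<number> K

value=133.6 K

Throughput in SI: Q_s = 224.2 kg/h ÷ 3600 s/h = 0.0622778 kg/s
Mean residence time: t_res = M/Q_s = 9.30 kg / 0.0622778 kg/s = 149.331 s
D = 98.9 mm = 0.0989 m;  h = 9.86 mm = 0.00986 m;  N = 35.6 rpm / 60 = 0.593333 rev/s
γ̇ = π D N / h = (π)(0.0989)(0.593333) / 0.00986 = 18.6968 s⁻¹
Adiabatic rise: ΔT = η γ̇² t_res / (ρ cp) = 4609·(18.6968)²·149.331 / (903·1994) = 133.623 K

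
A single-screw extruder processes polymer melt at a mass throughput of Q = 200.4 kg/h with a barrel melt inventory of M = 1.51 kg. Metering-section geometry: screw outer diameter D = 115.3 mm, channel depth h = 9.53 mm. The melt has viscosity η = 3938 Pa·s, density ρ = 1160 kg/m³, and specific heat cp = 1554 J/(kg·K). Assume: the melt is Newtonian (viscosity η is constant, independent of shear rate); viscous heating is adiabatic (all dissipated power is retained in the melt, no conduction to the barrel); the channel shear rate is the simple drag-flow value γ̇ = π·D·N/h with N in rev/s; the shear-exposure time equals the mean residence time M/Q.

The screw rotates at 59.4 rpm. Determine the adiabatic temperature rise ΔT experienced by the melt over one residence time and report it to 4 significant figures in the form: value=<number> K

value=83.91 K

Throughput in SI: Q_s = 200.4 kg/h ÷ 3600 s/h = 0.0556667 kg/s
t_res = M / Q_s = 1.51 ÷ 0.0556667 = 27.1257 s
Geometry in metres: D = 115.3 mm → 0.1153 m, h = 9.53 mm → 0.00953 m; screw speed N = 59.4 rpm = 0.99 rev/s
γ̇ = π D N / h = (π)(0.1153)(0.99) / 0.00953 = 37.6289 s⁻¹
ΔT = η·γ̇²·t_res/(ρ·cp) = [3938 × 37.6289² × 27.1257] / [1160 × 1554] = 83.9057 K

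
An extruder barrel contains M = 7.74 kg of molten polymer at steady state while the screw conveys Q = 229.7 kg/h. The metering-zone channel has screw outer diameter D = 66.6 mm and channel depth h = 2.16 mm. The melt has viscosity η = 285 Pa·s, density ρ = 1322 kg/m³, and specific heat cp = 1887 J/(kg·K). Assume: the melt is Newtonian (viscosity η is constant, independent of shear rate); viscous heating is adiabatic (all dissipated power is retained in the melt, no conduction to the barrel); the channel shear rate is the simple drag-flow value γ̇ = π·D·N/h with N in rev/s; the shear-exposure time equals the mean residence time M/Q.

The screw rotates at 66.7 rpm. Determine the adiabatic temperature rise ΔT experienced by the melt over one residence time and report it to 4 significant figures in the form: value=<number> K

Convert throughput: Q = 229.7 kg/h = 229.7/3600 = 0.0638056 kg/s
t_res = M / Q_s = 7.74 / 0.0638056 = 121.306 s
Convert to SI: D = 0.0666 m, h = 0.00216 m, N = 66.7/60 = 1.11167 rev/s
γ̇ = π·D·N / h = π · 0.0666 · 1.11167 / 0.00216 = 107.682 s⁻¹
ΔT = η·γ̇²·t_res / (ρ·cp) = 285 · (107.682)² · 121.306 / (1322 · 1887) = 160.699 K

value=160.7 K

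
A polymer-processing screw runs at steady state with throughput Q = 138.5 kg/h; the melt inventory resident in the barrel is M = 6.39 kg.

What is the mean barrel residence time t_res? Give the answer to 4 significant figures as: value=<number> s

Throughput in SI: Q_s = 138.5 kg/h ÷ 3600 s/h = 0.0384722 kg/s
t_res = M / Q_s = 6.39 ÷ 0.0384722 = 166.094 s

value=166.1 s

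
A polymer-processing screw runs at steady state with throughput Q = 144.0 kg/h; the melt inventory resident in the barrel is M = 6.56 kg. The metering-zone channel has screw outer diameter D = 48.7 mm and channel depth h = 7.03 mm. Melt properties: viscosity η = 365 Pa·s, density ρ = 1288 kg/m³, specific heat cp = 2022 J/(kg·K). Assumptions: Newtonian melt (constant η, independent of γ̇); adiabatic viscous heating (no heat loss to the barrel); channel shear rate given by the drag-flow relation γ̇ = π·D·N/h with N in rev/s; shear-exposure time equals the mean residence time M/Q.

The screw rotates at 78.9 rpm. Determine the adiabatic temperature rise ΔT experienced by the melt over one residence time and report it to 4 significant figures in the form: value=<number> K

Throughput in SI: Q_s = 144.0 kg/h ÷ 3600 s/h = 0.04 kg/s
t_res = M / Q_s = 6.56 ÷ 0.04 = 164 s
D = 48.7 mm = 0.0487 m;  h = 7.03 mm = 0.00703 m;  N = 78.9 rpm / 60 = 1.315 rev/s
γ̇ = π D N / h = (π)(0.0487)(1.315) / 0.00703 = 28.6187 s⁻¹
Adiabatic rise: ΔT = η γ̇² t_res / (ρ cp) = 365·(28.6187)²·164 / (1288·2022) = 18.8251 K

value=18.83 K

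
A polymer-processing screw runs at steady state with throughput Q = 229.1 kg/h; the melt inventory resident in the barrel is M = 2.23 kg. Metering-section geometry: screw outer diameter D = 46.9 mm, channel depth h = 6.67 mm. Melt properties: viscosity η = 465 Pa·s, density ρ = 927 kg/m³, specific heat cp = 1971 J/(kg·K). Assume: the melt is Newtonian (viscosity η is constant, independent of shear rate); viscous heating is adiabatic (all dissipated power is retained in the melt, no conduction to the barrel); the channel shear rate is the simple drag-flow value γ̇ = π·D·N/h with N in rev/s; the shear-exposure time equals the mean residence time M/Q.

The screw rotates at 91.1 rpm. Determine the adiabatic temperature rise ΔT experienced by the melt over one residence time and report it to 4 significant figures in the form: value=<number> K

Convert throughput: Q = 229.1 kg/h = 229.1/3600 = 0.0636389 kg/s
t_res = M / Q_s = 2.23 ÷ 0.0636389 = 35.0415 s
Geometry in metres: D = 46.9 mm → 0.0469 m, h = 6.67 mm → 0.00667 m; screw speed N = 91.1 rpm = 1.51833 rev/s
Shear rate: γ̇ = πDN/h = π·0.0469·1.51833/0.00667 = 33.5401 s⁻¹
ΔT = η·γ̇²·t_res/(ρ·cp) = [465 × 33.5401² × 35.0415] / [927 × 1971] = 10.0322 K

value=10.03 K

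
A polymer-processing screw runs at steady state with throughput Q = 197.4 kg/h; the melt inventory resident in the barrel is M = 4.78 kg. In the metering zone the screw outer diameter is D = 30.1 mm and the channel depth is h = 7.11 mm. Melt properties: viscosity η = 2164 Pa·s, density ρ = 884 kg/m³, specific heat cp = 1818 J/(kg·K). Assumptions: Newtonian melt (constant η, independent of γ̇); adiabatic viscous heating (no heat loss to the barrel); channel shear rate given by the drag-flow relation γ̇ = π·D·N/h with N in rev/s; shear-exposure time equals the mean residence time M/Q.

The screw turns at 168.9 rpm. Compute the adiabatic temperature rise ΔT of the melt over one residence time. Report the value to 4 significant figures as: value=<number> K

value=164.5 K

Q_s = Q / 3600 = 197.4 / 3600 = 0.0548333 kg/s
t_res = M / Q_s = 4.78 ÷ 0.0548333 = 87.1733 s
D = 30.1 mm = 0.0301 m;  h = 7.11 mm = 0.00711 m;  N = 168.9 rpm / 60 = 2.815 rev/s
Shear rate: γ̇ = πDN/h = π·0.0301·2.815/0.00711 = 37.4391 s⁻¹
ΔT = η·γ̇²·t_res/(ρ·cp) = [2164 × 37.4391² × 87.1733] / [884 × 1818] = 164.53 K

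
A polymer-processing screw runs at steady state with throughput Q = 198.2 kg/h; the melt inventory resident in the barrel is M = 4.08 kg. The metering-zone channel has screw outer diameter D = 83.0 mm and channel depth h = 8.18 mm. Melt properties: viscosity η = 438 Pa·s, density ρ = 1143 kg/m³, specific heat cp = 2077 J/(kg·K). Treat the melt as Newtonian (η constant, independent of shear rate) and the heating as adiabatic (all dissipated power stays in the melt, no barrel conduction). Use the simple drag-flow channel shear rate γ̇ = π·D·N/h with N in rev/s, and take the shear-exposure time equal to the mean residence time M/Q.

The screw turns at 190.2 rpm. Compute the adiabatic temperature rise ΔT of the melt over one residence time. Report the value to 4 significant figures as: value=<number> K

Convert throughput: Q = 198.2 kg/h = 198.2/3600 = 0.0550556 kg/s
t_res = M / Q_s = 4.08 ÷ 0.0550556 = 74.107 s
Geometry in metres: D = 83.0 mm → 0.083 m, h = 8.18 mm → 0.00818 m; screw speed N = 190.2 rpm = 3.17 rev/s
Shear rate: γ̇ = πDN/h = π·0.083·3.17/0.00818 = 101.049 s⁻¹
ΔT = η·γ̇²·t_res / (ρ·cp) = 438 · (101.049)² · 74.107 / (1143 · 2077) = 139.611 K

value=139.6 K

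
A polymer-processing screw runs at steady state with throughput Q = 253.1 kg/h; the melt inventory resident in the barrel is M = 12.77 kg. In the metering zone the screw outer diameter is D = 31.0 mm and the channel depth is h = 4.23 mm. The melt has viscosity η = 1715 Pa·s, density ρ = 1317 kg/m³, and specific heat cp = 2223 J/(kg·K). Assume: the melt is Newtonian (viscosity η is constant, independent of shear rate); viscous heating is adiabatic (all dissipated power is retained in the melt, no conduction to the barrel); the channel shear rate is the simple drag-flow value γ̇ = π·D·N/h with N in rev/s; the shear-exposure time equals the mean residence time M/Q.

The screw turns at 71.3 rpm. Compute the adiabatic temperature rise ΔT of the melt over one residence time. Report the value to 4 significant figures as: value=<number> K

Q_s = Q / 3600 = 253.1 / 3600 = 0.0703056 kg/s
Mean residence time: t_res = M/Q_s = 12.77 kg / 0.0703056 kg/s = 181.636 s
D = 31.0 mm = 0.031 m;  h = 4.23 mm = 0.00423 m;  N = 71.3 rpm / 60 = 1.18833 rev/s
γ̇ = π D N / h = (π)(0.031)(1.18833) / 0.00423 = 27.3596 s⁻¹
Adiabatic rise: ΔT = η γ̇² t_res / (ρ cp) = 1715·(27.3596)²·181.636 / (1317·2223) = 79.6451 K

value=79.65 K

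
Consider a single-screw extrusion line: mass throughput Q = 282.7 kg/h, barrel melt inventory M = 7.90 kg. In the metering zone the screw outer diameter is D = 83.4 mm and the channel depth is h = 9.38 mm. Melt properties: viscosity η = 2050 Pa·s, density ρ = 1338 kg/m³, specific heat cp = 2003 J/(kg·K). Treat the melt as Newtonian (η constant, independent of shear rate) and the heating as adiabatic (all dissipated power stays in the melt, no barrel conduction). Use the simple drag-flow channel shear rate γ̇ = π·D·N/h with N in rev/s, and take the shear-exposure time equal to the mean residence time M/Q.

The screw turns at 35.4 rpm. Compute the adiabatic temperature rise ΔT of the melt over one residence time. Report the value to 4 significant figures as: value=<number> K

value=20.90 K

Throughput in SI: Q_s = 282.7 kg/h ÷ 3600 s/h = 0.0785278 kg/s
t_res = M / Q_s = 7.90 ÷ 0.0785278 = 100.601 s
D = 83.4 mm = 0.0834 m;  h = 9.38 mm = 0.00938 m;  N = 35.4 rpm / 60 = 0.59 rev/s
γ̇ = π·D·N / h = π · 0.0834 · 0.59 / 0.00938 = 16.4803 s⁻¹
Adiabatic rise: ΔT = η γ̇² t_res / (ρ cp) = 2050·(16.4803)²·100.601 / (1338·2003) = 20.9002 K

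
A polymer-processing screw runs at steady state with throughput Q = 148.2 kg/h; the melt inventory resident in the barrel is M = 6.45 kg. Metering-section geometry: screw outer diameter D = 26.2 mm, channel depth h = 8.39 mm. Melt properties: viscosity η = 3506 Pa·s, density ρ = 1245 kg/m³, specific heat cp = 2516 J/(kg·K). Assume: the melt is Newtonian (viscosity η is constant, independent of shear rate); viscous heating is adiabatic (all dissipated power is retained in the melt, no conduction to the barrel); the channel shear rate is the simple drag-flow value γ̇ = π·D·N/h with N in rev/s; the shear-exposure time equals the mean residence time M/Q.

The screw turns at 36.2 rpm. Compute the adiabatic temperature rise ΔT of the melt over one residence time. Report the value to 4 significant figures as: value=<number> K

Convert throughput: Q = 148.2 kg/h = 148.2/3600 = 0.0411667 kg/s
t_res = M / Q_s = 6.45 ÷ 0.0411667 = 156.68 s
Convert to SI: D = 0.0262 m, h = 0.00839 m, N = 36.2/60 = 0.603333 rev/s
γ̇ = π·D·N / h = π · 0.0262 · 0.603333 / 0.00839 = 5.91898 s⁻¹
ΔT = η·γ̇²·t_res / (ρ·cp) = 3506 · (5.91898)² · 156.68 / (1245 · 2516) = 6.14383 K

value=6.144 K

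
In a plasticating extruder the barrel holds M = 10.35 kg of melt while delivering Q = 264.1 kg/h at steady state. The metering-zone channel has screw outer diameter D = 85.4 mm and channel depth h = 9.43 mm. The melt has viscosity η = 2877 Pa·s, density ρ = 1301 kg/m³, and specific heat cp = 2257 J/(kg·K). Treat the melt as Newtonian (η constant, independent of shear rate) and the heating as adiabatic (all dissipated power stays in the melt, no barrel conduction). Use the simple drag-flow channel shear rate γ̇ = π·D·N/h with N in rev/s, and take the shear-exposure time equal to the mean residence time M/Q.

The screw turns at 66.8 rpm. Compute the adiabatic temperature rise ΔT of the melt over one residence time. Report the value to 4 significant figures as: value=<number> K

Throughput in SI: Q_s = 264.1 kg/h ÷ 3600 s/h = 0.0733611 kg/s
t_res = M / Q_s = 10.35 / 0.0733611 = 141.083 s
Geometry in metres: D = 85.4 mm → 0.0854 m, h = 9.43 mm → 0.00943 m; screw speed N = 66.8 rpm = 1.11333 rev/s
γ̇ = π·D·N / h = π · 0.0854 · 1.11333 / 0.00943 = 31.6753 s⁻¹
ΔT = η·γ̇²·t_res / (ρ·cp) = 2877 · (31.6753)² · 141.083 / (1301 · 2257) = 138.691 K

value=138.7 K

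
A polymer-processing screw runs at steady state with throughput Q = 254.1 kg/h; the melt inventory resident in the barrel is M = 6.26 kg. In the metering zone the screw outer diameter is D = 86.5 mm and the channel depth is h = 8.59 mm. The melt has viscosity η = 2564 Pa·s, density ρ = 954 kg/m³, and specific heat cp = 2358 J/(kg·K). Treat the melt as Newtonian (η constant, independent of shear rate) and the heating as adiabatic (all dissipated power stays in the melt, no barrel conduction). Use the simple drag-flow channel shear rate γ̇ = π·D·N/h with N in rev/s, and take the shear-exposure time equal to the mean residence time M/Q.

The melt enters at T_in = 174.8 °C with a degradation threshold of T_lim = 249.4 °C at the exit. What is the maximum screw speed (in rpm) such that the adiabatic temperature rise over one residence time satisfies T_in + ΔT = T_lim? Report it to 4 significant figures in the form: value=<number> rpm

Q_s = Q / 3600 = 254.1 / 3600 = 0.0705833 kg/s
t_res = M / Q_s = 6.26 / 0.0705833 = 88.6895 s
Geometry in SI: D = 86.5 mm → 0.0865 m, h = 8.59 mm → 0.00859 m
ΔT_a = T_lim − T_in = 249.4 − 174.8 = 74.6 K
γ̇_max² = ΔT_a·ρ·cp / (η·t_res) = [74.6 × 954 × 2358] / [2564 × 88.6895] = 737.974 s⁻²
γ̇_max = sqrt(737.974) = 27.1657 s⁻¹
N_max = γ̇_max·h / (π·D) = 27.1657 · 0.00859 / (π · 0.0865) = 0.858712 rev/s = 51.5227 rpm

value=51.52 rpm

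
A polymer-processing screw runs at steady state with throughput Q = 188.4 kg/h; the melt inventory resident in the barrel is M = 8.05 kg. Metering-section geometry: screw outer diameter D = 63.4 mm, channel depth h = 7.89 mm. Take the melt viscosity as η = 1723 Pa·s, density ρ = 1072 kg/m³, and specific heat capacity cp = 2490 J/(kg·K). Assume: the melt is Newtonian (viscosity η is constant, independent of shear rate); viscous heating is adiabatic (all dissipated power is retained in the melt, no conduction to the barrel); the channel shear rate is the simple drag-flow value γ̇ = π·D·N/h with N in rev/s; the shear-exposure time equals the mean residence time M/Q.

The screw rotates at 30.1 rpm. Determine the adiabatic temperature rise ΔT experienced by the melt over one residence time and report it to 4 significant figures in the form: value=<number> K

value=15.92 K

Q_s = Q / 3600 = 188.4 / 3600 = 0.0523333 kg/s
t_res = M / Q_s = 8.05 ÷ 0.0523333 = 153.822 s
Geometry in metres: D = 63.4 mm → 0.0634 m, h = 7.89 mm → 0.00789 m; screw speed N = 30.1 rpm = 0.501667 rev/s
γ̇ = π·D·N / h = π · 0.0634 · 0.501667 / 0.00789 = 12.6642 s⁻¹
ΔT = η·γ̇²·t_res/(ρ·cp) = [1723 × 12.6642² × 153.822] / [1072 × 2490] = 15.9244 K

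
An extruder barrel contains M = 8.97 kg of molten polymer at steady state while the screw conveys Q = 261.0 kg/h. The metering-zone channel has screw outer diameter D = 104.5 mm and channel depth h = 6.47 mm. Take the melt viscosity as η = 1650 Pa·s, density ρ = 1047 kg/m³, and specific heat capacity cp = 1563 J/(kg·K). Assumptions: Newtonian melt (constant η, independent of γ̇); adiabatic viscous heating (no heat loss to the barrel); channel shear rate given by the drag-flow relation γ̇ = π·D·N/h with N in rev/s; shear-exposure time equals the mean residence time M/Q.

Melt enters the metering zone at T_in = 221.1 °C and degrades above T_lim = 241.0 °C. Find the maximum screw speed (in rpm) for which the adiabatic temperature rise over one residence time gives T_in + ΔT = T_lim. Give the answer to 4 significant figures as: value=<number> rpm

Convert throughput: Q = 261.0 kg/h = 261.0/3600 = 0.0725 kg/s
t_res = M / Q_s = 8.97 ÷ 0.0725 = 123.724 s
Geometry in SI: D = 104.5 mm → 0.1045 m, h = 6.47 mm → 0.00647 m
Allowable rise: ΔT_a = T_lim − T_in = 241.0 − 221.1 = 19.9 K
γ̇_max² = ΔT_a·ρ·cp / (η·t_res) = [19.9 × 1047 × 1563] / [1650 × 123.724] = 159.522 s⁻²
Take the square root: γ̇_max = √(159.522) = 12.6302 s⁻¹
N_max = γ̇_max·h / (π·D) = 12.6302 · 0.00647 / (π · 0.1045) = 0.248913 rev/s = 14.9348 rpm

value=14.93 rpm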